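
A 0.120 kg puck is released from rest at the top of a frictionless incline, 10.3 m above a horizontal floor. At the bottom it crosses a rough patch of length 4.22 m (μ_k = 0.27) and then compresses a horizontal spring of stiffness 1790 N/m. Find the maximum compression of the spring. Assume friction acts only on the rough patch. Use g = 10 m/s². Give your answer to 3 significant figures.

x = 0.111 m

Initial energy: E₁ = mgh = (0.120)(10)(10.3) = 12.360 J
Friction removes W_f = μ_k mg d = (0.27)(0.120)(10)(4.22) = 1.367 J
Energy reaching the spring: E = 12.360 − 1.367 = 10.993 J
At max compression ½kx² = E ⇒ x = √(2E/k) = √(2 × 10.993/1790) = 0.1108 m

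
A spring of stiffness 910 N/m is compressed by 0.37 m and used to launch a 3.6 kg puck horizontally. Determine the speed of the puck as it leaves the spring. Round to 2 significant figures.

v = 5.9 m/s

The puck leaves the spring when the spring is at natural length, so ½kx² = ½mv²
v = x√(k/m) = 0.37 × √(910/3.6) = 5.883 m/s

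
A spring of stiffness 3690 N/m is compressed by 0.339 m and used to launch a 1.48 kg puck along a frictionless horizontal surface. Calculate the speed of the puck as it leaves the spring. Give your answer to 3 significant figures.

v = 16.9 m/s

Conservation of energy: ½kx² = ½mv²
v = x√(k/m) = 0.339 × √(3690/1.48) = 16.93 m/s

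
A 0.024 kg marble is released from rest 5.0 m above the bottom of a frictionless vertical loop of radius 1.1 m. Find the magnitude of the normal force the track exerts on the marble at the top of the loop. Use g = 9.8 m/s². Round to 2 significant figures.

Energy from release to top (height 2r): mgh = ½mv_top² + mg(2r)
v_top² = 2g(h − 2r) = 2(9.8)(5.0 − 2.200) = 54.880 m²/s²
At the top, both N and weight point toward the centre: N + mg = mv_top²/r
N = m(v_top²/r − g) = 0.024(54.880/1.1 − 9.8) = 0.9622 N

N = 0.96 N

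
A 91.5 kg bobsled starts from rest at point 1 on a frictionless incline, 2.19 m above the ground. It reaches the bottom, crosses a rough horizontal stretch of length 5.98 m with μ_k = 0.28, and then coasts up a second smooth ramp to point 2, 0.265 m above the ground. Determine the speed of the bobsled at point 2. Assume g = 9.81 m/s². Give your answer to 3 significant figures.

v = 2.22 m/s

Energy at 1: mgh₁ = (91.5)(9.81)(2.19) = 1965.8 J
Friction loss: W_f = μ_k mg d = 1503 J
At 2: ½mv² + mgh₂ = mgh₁ − W_f
½mv² = 1965.8 − 1503 − 237.87 = 224.94 J
v = √(2 × 224.94/91.5) = 2.217 m/s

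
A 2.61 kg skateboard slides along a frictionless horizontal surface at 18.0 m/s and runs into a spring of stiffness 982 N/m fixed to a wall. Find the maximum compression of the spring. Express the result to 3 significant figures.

x = 0.928 m

At max compression the skateboard is momentarily at rest: ½mv² = ½kx²
x = v√(m/k) = 18.0 × √(2.61/982) = 0.9280 m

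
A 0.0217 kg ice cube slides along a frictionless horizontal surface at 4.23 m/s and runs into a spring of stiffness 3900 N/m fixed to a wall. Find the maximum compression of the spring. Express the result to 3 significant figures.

All KE is stored as spring PE at maximum compression: ½mv² = ½kx²
x = v√(m/k) = 4.23 × √(0.0217/3900) = 0.009978 m

x = 0.00998 m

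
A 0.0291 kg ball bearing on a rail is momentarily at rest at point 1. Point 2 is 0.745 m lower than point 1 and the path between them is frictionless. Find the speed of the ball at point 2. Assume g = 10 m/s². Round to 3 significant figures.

Mechanical energy is conserved (no friction): mgh = ½mv²
v = √(2gh) = √(2 × 10 × 0.745) = √14.900 = 3.860 m/s

v = 3.86 m/s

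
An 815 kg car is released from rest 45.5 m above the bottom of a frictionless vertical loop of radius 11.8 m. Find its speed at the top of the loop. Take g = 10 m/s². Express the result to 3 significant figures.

v = 20.9 m/s

Energy conservation: mgh = ½mv_top² + mg(2r)
v_top² = 2g(h − 2r) = 2(10)(45.5 − 23.60) = 438.0
v_top = 20.93 m/s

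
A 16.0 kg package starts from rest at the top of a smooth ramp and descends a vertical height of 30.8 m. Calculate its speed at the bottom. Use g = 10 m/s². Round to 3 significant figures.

Mechanical energy is conserved (no friction): mgh = ½mv²
The mass cancels from both sides.
v = √(2gh) = √(2 × 10 × 30.8) = √616.00 = 24.82 m/s

v = 24.8 m/s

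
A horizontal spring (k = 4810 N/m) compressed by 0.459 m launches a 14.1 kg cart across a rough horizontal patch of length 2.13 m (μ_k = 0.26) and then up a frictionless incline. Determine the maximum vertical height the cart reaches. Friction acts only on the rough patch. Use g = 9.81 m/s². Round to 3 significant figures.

h = 3.11 m

Spring energy: E₀ = ½kx² = ½(4810)(0.459)² = 506.69 J
Friction: W_f = μ_k mg d = (0.26)(14.1)(9.81)(2.13) = 76.60 J
Energy at base of ramp: E = 506.69 − 76.60 = 430.09 J
At max height all remaining energy is PE: mgh = E ⇒ h = E/(mg) = 430.09/(14.1 × 9.81) = 3.109 m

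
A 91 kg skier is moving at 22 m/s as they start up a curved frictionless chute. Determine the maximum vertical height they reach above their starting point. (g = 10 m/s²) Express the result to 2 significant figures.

By energy conservation, ½mv² = mgh
h = v²/(2g) = 22²/(2 × 10) = 24.20 m

h = 24 m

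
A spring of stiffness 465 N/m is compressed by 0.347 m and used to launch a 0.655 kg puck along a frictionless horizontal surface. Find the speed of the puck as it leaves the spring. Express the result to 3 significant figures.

v = 9.25 m/s

Spring PE converts entirely to kinetic energy: ½kx² = ½mv²
v = x√(k/m) = 0.347 × √(465/0.655) = 9.246 m/s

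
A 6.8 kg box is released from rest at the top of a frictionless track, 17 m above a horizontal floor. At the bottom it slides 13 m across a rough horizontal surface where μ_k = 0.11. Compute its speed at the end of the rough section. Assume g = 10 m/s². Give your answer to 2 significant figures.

v = 18 m/s

Applying the work–energy principle:
mgh = ½mv² + μ_k m g d
W_f = μ_k mg d = (0.11)(6.8)(10)(13) = 97.24 J
½mv² = mgh − W_f = 1156.0 − 97.24 = 1058.8 J
v = √(2 × 1058.8/6.8) = 17.65 m/s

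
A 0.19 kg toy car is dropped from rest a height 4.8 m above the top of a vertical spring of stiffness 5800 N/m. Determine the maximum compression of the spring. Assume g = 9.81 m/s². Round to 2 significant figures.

x = 0.056 m

Measuring PE from the top of the relaxed spring, at max compression the car has dropped H + x with zero KE, so:
mg(H + x) = ½kx²
½(5800)x² − (0.19)(9.81)x − (0.19)(9.81)(4.8) = 0
2900x² − 1.864x − 8.947 = 0
x = [1.864 + √(3.474 + 103782)]/(2 × 2900) = 0.05587 m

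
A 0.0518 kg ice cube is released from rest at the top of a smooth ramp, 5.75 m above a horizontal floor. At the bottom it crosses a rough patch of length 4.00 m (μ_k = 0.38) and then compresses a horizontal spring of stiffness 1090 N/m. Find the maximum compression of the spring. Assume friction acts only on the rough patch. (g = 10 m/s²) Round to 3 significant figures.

Initial energy: E₁ = mgh = (0.0518)(10)(5.75) = 2.9785 J
Friction removes W_f = μ_k mg d = (0.38)(0.0518)(10)(4.00) = 0.7874 J
Energy reaching the spring: E = 2.9785 − 0.7874 = 2.1911 J
At max compression ½kx² = E ⇒ x = √(2E/k) = √(2 × 2.1911/1090) = 0.06341 m

x = 0.0634 m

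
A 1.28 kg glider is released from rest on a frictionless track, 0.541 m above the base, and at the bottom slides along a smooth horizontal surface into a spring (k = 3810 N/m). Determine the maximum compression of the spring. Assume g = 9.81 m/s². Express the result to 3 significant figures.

Energy conservation (no friction) from release to max compression: mgh = ½kx²
x = √(2mgh/k) = √(2 × 1.28 × 9.81 × 0.541 / 3810) = 0.05972 m

x = 0.0597 m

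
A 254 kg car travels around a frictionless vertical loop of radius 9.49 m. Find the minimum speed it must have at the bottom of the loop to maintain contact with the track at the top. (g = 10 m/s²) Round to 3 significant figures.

At the top: mg = mv_top²/r ⇒ v_top² = gr = 94.90 m²/s²
Energy from bottom to top (height 2r): ½mv_bot² = ½mv_top² + mg(2r)
v_bot² = gr + 4gr = 5gr = 474.5
v_bot = √(5gr) = 21.78 m/s

v = 21.8 m/s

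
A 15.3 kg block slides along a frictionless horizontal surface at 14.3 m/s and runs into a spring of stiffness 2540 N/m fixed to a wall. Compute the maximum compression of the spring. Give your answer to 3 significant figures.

All KE is stored as spring PE at maximum compression: ½mv² = ½kx²
x = v√(m/k) = 14.3 × √(15.3/2540) = 1.110 m

x = 1.11 m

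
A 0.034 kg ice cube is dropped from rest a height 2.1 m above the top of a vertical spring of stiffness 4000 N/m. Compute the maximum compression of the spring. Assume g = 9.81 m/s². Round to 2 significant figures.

x = 0.019 m

Let x be the compression. The total drop is H + x, and the cube is instantaneously at rest at max compression, so energy conservation gives:
mg(H + x) = ½kx²
½(4000)x² − (0.034)(9.81)x − (0.034)(9.81)(2.1) = 0
2000x² − 0.3335x − 0.7004 = 0
x = [0.3335 + √(0.1112 + 5603.5)]/(2 × 2000) = 0.01880 m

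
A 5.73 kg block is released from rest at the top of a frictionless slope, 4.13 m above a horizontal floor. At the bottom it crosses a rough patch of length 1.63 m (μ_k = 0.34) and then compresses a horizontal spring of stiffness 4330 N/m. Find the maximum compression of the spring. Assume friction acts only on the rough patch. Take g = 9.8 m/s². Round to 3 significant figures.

x = 0.305 m

Initial energy: E₁ = mgh = (5.73)(9.8)(4.13) = 231.92 J
Friction removes W_f = μ_k mg d = (0.34)(5.73)(9.8)(1.63) = 31.12 J
Energy reaching the spring: E = 231.92 − 31.12 = 200.80 J
At max compression ½kx² = E ⇒ x = √(2E/k) = √(2 × 200.80/4330) = 0.3045 m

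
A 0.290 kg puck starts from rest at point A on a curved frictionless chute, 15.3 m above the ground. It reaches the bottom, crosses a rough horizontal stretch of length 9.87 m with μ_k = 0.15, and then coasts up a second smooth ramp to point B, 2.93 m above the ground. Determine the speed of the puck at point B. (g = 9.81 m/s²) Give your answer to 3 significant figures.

v = 14.6 m/s

Energy at A: mgh₁ = (0.290)(9.81)(15.3) = 43.527 J
Friction loss: W_f = μ_k mg d = 4.212 J
At B: ½mv² + mgh₂ = mgh₁ − W_f
½mv² = 43.527 − 4.212 − 8.3356 = 30.980 J
v = √(2 × 30.980/0.290) = 14.62 m/s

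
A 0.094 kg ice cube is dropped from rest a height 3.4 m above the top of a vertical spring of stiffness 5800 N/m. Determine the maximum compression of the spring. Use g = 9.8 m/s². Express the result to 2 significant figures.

x = 0.033 m

Take the reference level at the top of the uncompressed spring. At max compression the cube has fallen H + x and is momentarily at rest:
mg(H + x) = ½kx²
½(5800)x² − (0.094)(9.8)x − (0.094)(9.8)(3.4) = 0
2900x² − 0.9212x − 3.132 = 0
x = [0.9212 + √(0.8486 + 36332)]/(2 × 2900) = 0.03302 m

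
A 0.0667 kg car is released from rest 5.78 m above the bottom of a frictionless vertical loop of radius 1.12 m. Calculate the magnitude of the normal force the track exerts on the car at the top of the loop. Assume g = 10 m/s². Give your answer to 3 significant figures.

N = 3.55 N

Energy from release to top (height 2r): mgh = ½mv_top² + mg(2r)
v_top² = 2g(h − 2r) = 2(10)(5.78 − 2.240) = 70.800 m²/s²
At the top, both N and weight point toward the centre: N + mg = mv_top²/r
N = m(v_top²/r − g) = 0.0667(70.800/1.12 − 10) = 3.549 N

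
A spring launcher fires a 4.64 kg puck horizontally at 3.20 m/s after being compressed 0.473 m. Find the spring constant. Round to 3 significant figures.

½kx² = ½mv²
k = mv²/x² = (4.64)(3.20)²/(0.473)² = 212.4 N/m

k = 212 N/m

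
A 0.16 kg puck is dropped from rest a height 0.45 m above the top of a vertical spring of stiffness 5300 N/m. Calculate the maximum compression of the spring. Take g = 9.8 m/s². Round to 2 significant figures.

x = 0.017 m

Let x be the compression. The total drop is H + x, and the puck is instantaneously at rest at max compression, so energy conservation gives:
mg(H + x) = ½kx²
½(5300)x² − (0.16)(9.8)x − (0.16)(9.8)(0.45) = 0
2650x² − 1.568x − 0.7056 = 0
x = [1.568 + √(2.459 + 7479.4)]/(2 × 2650) = 0.01662 m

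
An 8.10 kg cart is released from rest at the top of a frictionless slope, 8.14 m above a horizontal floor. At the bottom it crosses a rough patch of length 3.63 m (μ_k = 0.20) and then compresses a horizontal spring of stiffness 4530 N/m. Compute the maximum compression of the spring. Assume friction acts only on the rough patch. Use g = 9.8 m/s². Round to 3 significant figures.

x = 0.510 m

Initial energy: E₁ = mgh = (8.10)(9.8)(8.14) = 646.15 J
Friction removes W_f = μ_k mg d = (0.20)(8.10)(9.8)(3.63) = 57.63 J
Energy reaching the spring: E = 646.15 − 57.63 = 588.52 J
At max compression ½kx² = E ⇒ x = √(2E/k) = √(2 × 588.52/4530) = 0.5097 m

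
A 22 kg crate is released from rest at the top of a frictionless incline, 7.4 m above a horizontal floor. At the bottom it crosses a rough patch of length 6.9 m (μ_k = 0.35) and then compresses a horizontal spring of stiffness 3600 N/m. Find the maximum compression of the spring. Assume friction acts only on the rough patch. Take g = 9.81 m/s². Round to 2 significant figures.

Initial energy: E₁ = mgh = (22)(9.81)(7.4) = 1597.1 J
Friction removes W_f = μ_k mg d = (0.35)(22)(9.81)(6.9) = 521.2 J
Energy reaching the spring: E = 1597.1 − 521.2 = 1075.9 J
At max compression ½kx² = E ⇒ x = √(2E/k) = √(2 × 1075.9/3600) = 0.7731 m

x = 0.77 m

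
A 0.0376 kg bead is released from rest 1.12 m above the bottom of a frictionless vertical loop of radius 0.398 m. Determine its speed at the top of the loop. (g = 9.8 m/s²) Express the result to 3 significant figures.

v = 2.52 m/s

Energy conservation: mgh = ½mv_top² + mg(2r)
v_top² = 2g(h − 2r) = 2(9.8)(1.12 − 0.7960) = 6.350
v_top = 2.520 m/s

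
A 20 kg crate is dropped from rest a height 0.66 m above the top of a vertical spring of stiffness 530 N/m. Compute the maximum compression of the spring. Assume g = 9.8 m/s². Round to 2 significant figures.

Let x be the compression. The total drop is H + x, and the crate is instantaneously at rest at max compression, so energy conservation gives:
mg(H + x) = ½kx²
½(530)x² − (20)(9.8)x − (20)(9.8)(0.66) = 0
265.0x² − 196.0x − 129.4 = 0
x = [196.0 + √(38416 + 137122)]/(2 × 265.0) = 1.160 m

x = 1.2 m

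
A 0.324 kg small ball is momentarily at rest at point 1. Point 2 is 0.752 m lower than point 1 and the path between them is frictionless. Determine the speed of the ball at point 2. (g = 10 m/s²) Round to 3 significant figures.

v = 3.88 m/s

By conservation of mechanical energy, mgh = ½mv²
The mass cancels from both sides.
v = √(2gh) = √(2 × 10 × 0.752) = √15.040 = 3.878 m/s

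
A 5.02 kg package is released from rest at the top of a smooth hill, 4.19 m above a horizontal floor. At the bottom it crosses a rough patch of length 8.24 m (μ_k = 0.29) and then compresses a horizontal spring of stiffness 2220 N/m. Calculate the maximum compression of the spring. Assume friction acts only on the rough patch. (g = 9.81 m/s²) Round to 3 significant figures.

Initial energy: E₁ = mgh = (5.02)(9.81)(4.19) = 206.34 J
Friction removes W_f = μ_k mg d = (0.29)(5.02)(9.81)(8.24) = 117.7 J
Energy reaching the spring: E = 206.34 − 117.7 = 88.663 J
At max compression ½kx² = E ⇒ x = √(2E/k) = √(2 × 88.663/2220) = 0.2826 m

x = 0.283 m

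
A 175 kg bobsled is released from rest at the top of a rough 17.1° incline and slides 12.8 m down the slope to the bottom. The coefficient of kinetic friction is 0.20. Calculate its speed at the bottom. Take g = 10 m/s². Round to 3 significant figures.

Energy: mgh = ½mv² + W_f, with h = L sinθ and W_f = μ_k (mg cosθ) L
mgh = mgL sinθ = (175)(10)(12.8)sin17.1° = 6586.5 J
W_f = μ_k mg cosθ · L = (0.20)(175)(10)cos17.1°·12.8 = 4282 J
½mv² = 6586.5 − 4282 = 2304.6 J
v = √(2 × 2304.6/175) = 5.132 m/s

v = 5.13 m/s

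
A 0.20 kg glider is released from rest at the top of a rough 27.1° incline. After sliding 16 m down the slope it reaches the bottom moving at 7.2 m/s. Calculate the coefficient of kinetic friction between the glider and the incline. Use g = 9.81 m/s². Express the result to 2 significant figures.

The energy dissipated by friction is the PE lost minus the KE gained:
mgL sinθ = 14.300 J; ½mv² = 5.1840 J
W_f = 14.300 − 5.1840 = 9.116 J
μ_k = W_f/(mg cosθ · L) = 9.116/(1.747 × 16) = 0.3262

μ_k = 0.33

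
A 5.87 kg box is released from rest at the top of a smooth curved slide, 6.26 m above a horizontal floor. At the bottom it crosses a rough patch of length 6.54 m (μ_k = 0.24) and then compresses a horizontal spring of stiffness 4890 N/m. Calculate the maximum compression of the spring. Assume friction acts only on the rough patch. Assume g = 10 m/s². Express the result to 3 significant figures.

x = 0.336 m

Initial energy: E₁ = mgh = (5.87)(10)(6.26) = 367.46 J
Friction removes W_f = μ_k mg d = (0.24)(5.87)(10)(6.54) = 92.14 J
Energy reaching the spring: E = 367.46 − 92.14 = 275.33 J
At max compression ½kx² = E ⇒ x = √(2E/k) = √(2 × 275.33/4890) = 0.3356 m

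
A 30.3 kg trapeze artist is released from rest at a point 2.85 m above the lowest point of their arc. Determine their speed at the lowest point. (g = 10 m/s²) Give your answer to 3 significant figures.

v = 7.55 m/s

Mechanical energy is conserved (no friction): mgh = ½mv²
v = √(2gh) = √(2 × 10 × 2.85) = √57.000 = 7.550 m/s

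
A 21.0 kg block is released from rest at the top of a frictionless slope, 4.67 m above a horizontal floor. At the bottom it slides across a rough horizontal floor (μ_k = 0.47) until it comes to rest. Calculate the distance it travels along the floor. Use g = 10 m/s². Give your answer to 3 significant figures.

Applying the work–energy principle:
At rest all PE has been dissipated by friction: mgh = μ_k m g d
d = h/μ_k = 4.67/0.47 = 9.936 m

d = 9.94 m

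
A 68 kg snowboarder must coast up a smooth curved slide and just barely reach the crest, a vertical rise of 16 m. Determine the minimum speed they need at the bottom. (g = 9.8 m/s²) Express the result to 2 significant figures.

At the top they are momentarily at rest, so all KE converts to PE: ½mv² = mgh
v = √(2gh) = √(2 × 9.8 × 16) = 17.71 m/s

v = 18 m/s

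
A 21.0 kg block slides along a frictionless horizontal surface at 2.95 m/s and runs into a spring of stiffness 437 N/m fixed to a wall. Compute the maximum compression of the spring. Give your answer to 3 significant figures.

At max compression the block is momentarily at rest: ½mv² = ½kx²
x = v√(m/k) = 2.95 × √(21.0/437) = 0.6467 m

x = 0.647 m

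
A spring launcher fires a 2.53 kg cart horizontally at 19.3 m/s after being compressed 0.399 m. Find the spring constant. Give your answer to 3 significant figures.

k = 5920 N/m

Spring PE at full compression equals KE at release: ½kx² = ½mv²
k = mv²/x² = (2.53)(19.3)²/(0.399)² = 5920 N/m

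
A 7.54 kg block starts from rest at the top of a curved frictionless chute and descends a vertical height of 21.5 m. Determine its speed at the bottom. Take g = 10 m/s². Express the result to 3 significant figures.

By conservation of mechanical energy, mgh = ½mv²
v = √(2gh) = √(2 × 10 × 21.5) = √430.00 = 20.74 m/s

v = 20.7 m/s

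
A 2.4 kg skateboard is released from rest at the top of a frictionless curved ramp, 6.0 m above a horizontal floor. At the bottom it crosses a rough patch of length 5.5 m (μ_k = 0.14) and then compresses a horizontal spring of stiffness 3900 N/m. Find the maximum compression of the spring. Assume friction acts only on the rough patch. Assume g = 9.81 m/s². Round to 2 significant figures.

x = 0.25 m

Initial energy: E₁ = mgh = (2.4)(9.81)(6.0) = 141.26 J
Friction removes W_f = μ_k mg d = (0.14)(2.4)(9.81)(5.5) = 18.13 J
Energy reaching the spring: E = 141.26 − 18.13 = 123.14 J
At max compression ½kx² = E ⇒ x = √(2E/k) = √(2 × 123.14/3900) = 0.2513 m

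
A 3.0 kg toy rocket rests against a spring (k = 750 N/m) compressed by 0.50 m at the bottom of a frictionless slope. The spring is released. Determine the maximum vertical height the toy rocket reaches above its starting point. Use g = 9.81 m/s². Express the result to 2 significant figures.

Energy conservation from release to the highest point: ½kx² = mgh
h = kx²/(2mg) = (750)(0.50)²/(2 × 3.0 × 9.81) = 3.186 m

h = 3.2 m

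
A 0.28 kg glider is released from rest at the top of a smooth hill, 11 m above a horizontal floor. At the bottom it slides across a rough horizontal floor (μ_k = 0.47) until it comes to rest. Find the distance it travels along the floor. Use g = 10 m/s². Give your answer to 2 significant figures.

d = 23 m

Energy at the top = energy at the end + work done against friction:
At rest all PE has been dissipated by friction: mgh = μ_k m g d
d = h/μ_k = 11/0.47 = 23.40 m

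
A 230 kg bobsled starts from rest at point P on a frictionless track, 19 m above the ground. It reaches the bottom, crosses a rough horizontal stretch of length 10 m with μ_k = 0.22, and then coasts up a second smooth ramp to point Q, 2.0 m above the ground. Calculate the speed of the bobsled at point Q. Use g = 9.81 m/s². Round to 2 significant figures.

Energy at P: mgh₁ = (230)(9.81)(19) = 42870 J
Friction loss: W_f = μ_k mg d = 4964 J
At Q: ½mv² + mgh₂ = mgh₁ − W_f
½mv² = 42870 − 4964 − 4512.6 = 33393 J
v = √(2 × 33393/230) = 17.04 m/s

v = 17 m/s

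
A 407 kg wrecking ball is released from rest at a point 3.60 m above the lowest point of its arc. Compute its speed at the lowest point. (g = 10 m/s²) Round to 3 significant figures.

v = 8.49 m/s

Equating total energy at the two states: mgh = ½mv²
v = √(2gh) = √(2 × 10 × 3.60) = √72.000 = 8.485 m/s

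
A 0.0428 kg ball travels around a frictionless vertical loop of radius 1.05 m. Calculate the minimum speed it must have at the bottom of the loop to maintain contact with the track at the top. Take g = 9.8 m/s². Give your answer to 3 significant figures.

v = 7.17 m/s

At the top: mg = mv_top²/r ⇒ v_top² = gr = 10.29 m²/s²
Energy from bottom to top (height 2r): ½mv_bot² = ½mv_top² + mg(2r)
v_bot² = gr + 4gr = 5gr = 51.45
v_bot = √(5gr) = 7.173 m/s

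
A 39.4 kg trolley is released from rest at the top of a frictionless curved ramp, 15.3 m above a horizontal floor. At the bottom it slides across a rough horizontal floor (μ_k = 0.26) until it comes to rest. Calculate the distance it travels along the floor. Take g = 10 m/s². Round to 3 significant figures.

d = 58.8 m

Energy at the top = energy at the end + work done against friction:
At rest all PE has been dissipated by friction: mgh = μ_k m g d
d = h/μ_k = 15.3/0.26 = 58.85 m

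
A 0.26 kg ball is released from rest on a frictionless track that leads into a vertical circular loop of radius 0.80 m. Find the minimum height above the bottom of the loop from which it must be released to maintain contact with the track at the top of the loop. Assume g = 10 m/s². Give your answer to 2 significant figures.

At the top, for minimum speed gravity alone supplies the centripetal force: mg = mv_top²/r ⇒ v_top² = gr = 8.000 m²/s²
Energy conservation from release height h to the top (height 2r): mgh = ½mv_top² + mg(2r)
h = v_top²/(2g) + 2r = r/2 + 2r = 5r/2 = 2.000 m

h = 2.0 m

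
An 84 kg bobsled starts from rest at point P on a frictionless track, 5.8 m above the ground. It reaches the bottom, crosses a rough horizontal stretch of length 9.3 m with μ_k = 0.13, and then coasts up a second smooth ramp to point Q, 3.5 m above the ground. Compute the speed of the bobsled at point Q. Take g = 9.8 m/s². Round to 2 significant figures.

v = 4.6 m/s

Energy at P: mgh₁ = (84)(9.8)(5.8) = 4774.6 J
Friction loss: W_f = μ_k mg d = 995.2 J
At Q: ½mv² + mgh₂ = mgh₁ − W_f
½mv² = 4774.6 − 995.2 − 2881.2 = 898.11 J
v = √(2 × 898.11/84) = 4.624 m/s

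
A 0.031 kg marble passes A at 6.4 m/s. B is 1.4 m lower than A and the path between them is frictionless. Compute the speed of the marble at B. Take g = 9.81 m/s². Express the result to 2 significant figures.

Equating total energy at the two states: ½mv₀² + mgh = ½mv²
The mass cancels from both sides.
v² = v₀² + 2gh = (6.4)² + 2(9.81)(1.4) = 68.428
v = √68.428 = 8.272 m/s

v = 8.3 m/s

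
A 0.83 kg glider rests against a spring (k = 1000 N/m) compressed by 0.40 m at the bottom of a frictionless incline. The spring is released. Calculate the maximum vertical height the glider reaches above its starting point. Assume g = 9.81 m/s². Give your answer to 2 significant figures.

All spring PE becomes gravitational PE at the highest point: ½kx² = mgh
h = kx²/(2mg) = (1000)(0.40)²/(2 × 0.83 × 9.81) = 9.825 m

h = 9.8 m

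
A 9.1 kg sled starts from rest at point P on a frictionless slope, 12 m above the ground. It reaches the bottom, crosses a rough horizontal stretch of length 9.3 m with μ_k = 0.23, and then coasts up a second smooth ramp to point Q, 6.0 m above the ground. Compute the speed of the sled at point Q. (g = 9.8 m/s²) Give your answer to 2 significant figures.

v = 8.7 m/s

Energy at P: mgh₁ = (9.1)(9.8)(12) = 1070.2 J
Friction loss: W_f = μ_k mg d = 190.8 J
At Q: ½mv² + mgh₂ = mgh₁ − W_f
½mv² = 1070.2 − 190.8 − 535.08 = 344.32 J
v = √(2 × 344.32/9.1) = 8.699 m/s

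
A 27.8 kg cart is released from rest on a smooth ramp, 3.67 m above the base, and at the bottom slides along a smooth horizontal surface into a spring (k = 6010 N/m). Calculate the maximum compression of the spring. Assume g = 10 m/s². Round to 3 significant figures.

Energy conservation (no friction) from release to max compression: mgh = ½kx²
x = √(2mgh/k) = √(2 × 27.8 × 10 × 3.67 / 6010) = 0.5827 m

x = 0.583 m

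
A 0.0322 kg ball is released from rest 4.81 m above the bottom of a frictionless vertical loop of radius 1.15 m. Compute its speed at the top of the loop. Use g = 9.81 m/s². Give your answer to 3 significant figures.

Energy conservation: mgh = ½mv_top² + mg(2r)
v_top² = 2g(h − 2r) = 2(9.81)(4.81 − 2.300) = 49.25
v_top = 7.018 m/s

v = 7.02 m/s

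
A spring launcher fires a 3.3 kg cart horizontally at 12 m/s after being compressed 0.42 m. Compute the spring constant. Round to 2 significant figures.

k = 2700 N/m

Spring PE at full compression equals KE at release: ½kx² = ½mv²
k = mv²/x² = (3.3)(12)²/(0.42)² = 2694 N/m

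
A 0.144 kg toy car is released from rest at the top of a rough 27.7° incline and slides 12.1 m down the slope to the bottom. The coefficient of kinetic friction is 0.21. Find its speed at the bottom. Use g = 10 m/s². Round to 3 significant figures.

Taking the bottom as reference, mgh = ½mv² + μ_k N L with h = L sinθ, N = mg cosθ:
mgh = mgL sinθ = (0.144)(10)(12.1)sin27.7° = 8.0994 J
W_f = μ_k mg cosθ · L = (0.21)(0.144)(10)cos27.7°·12.1 = 3.240 J
½mv² = 8.0994 − 3.240 = 4.8597 J
v = √(2 × 4.8597/0.144) = 8.216 m/s

v = 8.22 m/s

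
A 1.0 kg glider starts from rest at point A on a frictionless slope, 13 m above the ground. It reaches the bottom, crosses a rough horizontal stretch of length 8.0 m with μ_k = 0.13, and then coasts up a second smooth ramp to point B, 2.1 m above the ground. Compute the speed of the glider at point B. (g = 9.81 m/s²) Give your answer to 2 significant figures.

Energy at A: mgh₁ = (1.0)(9.81)(13) = 127.53 J
Friction loss: W_f = μ_k mg d = 10.20 J
At B: ½mv² + mgh₂ = mgh₁ − W_f
½mv² = 127.53 − 10.20 − 20.601 = 96.727 J
v = √(2 × 96.727/1.0) = 13.91 m/s

v = 14 m/s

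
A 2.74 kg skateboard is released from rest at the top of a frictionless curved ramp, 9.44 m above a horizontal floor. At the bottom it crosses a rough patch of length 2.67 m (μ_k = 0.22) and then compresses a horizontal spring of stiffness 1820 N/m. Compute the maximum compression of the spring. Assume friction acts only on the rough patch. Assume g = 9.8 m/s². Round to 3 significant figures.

Initial energy: E₁ = mgh = (2.74)(9.8)(9.44) = 253.48 J
Friction removes W_f = μ_k mg d = (0.22)(2.74)(9.8)(2.67) = 15.77 J
Energy reaching the spring: E = 253.48 − 15.77 = 237.71 J
At max compression ½kx² = E ⇒ x = √(2E/k) = √(2 × 237.71/1820) = 0.5111 m

x = 0.511 m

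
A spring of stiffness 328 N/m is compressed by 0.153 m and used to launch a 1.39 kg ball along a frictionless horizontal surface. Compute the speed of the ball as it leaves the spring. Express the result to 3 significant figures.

The ball leaves the spring when the spring is at natural length, so ½kx² = ½mv²
v = x√(k/m) = 0.153 × √(328/1.39) = 2.350 m/s

v = 2.35 m/s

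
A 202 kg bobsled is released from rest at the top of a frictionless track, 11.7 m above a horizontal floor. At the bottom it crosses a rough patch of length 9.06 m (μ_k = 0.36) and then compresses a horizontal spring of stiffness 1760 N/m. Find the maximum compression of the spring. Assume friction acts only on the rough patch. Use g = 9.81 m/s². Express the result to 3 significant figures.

Initial energy: E₁ = mgh = (202)(9.81)(11.7) = 23185 J
Friction removes W_f = μ_k mg d = (0.36)(202)(9.81)(9.06) = 6463 J
Energy reaching the spring: E = 23185 − 6463 = 16722 J
At max compression ½kx² = E ⇒ x = √(2E/k) = √(2 × 16722/1760) = 4.359 m

x = 4.36 m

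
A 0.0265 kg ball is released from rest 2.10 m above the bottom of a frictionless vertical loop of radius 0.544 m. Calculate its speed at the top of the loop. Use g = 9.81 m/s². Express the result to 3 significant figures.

v = 4.46 m/s

Energy conservation: mgh = ½mv_top² + mg(2r)
v_top² = 2g(h − 2r) = 2(9.81)(2.10 − 1.088) = 19.86
v_top = 4.456 m/s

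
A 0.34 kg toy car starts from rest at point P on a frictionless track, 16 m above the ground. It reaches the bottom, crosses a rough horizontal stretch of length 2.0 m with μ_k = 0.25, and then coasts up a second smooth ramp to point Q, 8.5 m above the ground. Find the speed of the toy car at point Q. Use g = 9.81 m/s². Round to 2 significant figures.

v = 12 m/s

Energy at P: mgh₁ = (0.34)(9.81)(16) = 53.366 J
Friction loss: W_f = μ_k mg d = 1.668 J
At Q: ½mv² + mgh₂ = mgh₁ − W_f
½mv² = 53.366 − 1.668 − 28.351 = 23.348 J
v = √(2 × 23.348/0.34) = 11.72 m/s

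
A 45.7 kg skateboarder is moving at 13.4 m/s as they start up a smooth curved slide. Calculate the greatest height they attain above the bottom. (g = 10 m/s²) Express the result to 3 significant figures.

h = 8.98 m

By energy conservation, ½mv² = mgh
h = v²/(2g) = 13.4²/(2 × 10) = 8.978 m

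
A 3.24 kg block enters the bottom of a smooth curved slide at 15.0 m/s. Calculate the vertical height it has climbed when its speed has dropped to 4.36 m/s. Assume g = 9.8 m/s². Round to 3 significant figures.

h = 10.5 m

Energy balance between the two points: ½mv₁² = ½mv₂² + mgh
h = (v₁² − v₂²)/(2g) = (15.0² − 4.36²)/(2 × 9.8) = 10.51 m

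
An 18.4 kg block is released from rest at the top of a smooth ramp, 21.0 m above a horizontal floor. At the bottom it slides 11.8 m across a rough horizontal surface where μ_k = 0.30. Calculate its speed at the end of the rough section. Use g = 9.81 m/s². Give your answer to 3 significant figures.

Applying the work–energy principle:
mgh = ½mv² + μ_k m g d
W_f = μ_k mg d = (0.30)(18.4)(9.81)(11.8) = 639.0 J
½mv² = mgh − W_f = 3790.6 − 639.0 = 3151.6 J
v = √(2 × 3151.6/18.4) = 18.51 m/s

v = 18.5 m/s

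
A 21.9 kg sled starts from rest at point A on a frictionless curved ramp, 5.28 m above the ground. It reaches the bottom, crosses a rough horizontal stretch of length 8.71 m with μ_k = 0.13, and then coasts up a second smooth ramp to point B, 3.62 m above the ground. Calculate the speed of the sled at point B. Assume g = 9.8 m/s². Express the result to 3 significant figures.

v = 3.22 m/s

Energy at A: mgh₁ = (21.9)(9.8)(5.28) = 1133.2 J
Friction loss: W_f = μ_k mg d = 243.0 J
At B: ½mv² + mgh₂ = mgh₁ − W_f
½mv² = 1133.2 − 243.0 − 776.92 = 113.25 J
v = √(2 × 113.25/21.9) = 3.216 m/s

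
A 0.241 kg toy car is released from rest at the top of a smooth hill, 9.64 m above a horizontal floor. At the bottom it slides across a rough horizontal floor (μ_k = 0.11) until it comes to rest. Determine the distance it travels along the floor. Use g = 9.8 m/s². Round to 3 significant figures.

d = 87.6 m

Energy at the top = energy at the end + work done against friction:
At rest all PE has been dissipated by friction: mgh = μ_k m g d
d = h/μ_k = 9.64/0.11 = 87.64 m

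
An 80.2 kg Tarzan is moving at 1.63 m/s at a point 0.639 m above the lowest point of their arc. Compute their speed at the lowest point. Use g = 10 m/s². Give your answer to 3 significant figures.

v = 3.93 m/s

Energy conservation between the two points: ½mv₀² + mgh = ½mv²
The mass cancels from both sides.
v² = v₀² + 2gh = (1.63)² + 2(10)(0.639) = 15.437
v = √15.437 = 3.929 m/s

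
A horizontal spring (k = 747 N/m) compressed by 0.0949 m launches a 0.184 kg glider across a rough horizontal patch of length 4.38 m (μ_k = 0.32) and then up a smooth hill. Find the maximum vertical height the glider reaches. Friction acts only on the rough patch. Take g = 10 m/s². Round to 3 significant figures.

Spring energy: E₀ = ½kx² = ½(747)(0.0949)² = 3.3637 J
Friction: W_f = μ_k mg d = (0.32)(0.184)(10)(4.38) = 2.579 J
Energy at base of ramp: E = 3.3637 − 2.579 = 0.78480 J
At max height all remaining energy is PE: mgh = E ⇒ h = E/(mg) = 0.78480/(0.184 × 10) = 0.4265 m

h = 0.427 m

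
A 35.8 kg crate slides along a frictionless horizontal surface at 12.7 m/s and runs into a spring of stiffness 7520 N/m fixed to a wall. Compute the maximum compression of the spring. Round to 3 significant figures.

At max compression the crate is momentarily at rest: ½mv² = ½kx²
x = v√(m/k) = 12.7 × √(35.8/7520) = 0.8763 m

x = 0.876 m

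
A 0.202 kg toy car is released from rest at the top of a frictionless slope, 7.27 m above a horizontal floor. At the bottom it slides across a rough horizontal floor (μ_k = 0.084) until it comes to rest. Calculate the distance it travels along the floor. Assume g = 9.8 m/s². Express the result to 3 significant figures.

d = 86.5 m

Energy bookkeeping (friction removes W_f = μ_k N d):
At rest all PE has been dissipated by friction: mgh = μ_k m g d
d = h/μ_k = 7.27/0.084 = 86.55 m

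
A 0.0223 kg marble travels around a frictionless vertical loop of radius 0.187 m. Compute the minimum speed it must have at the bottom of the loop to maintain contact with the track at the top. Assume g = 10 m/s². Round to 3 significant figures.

v = 3.06 m/s

At the top: mg = mv_top²/r ⇒ v_top² = gr = 1.870 m²/s²
Energy from bottom to top (height 2r): ½mv_bot² = ½mv_top² + mg(2r)
v_bot² = gr + 4gr = 5gr = 9.350
v_bot = √(5gr) = 3.058 m/s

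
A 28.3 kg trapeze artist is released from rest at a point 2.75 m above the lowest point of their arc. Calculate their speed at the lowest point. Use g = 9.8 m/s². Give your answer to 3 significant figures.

v = 7.34 m/s

Equating total energy at the two states: mgh = ½mv²
v = √(2gh) = √(2 × 9.8 × 2.75) = √53.900 = 7.342 m/s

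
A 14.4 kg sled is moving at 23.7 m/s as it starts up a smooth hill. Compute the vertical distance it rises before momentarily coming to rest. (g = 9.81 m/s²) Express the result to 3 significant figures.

By energy conservation, ½mv² = mgh
h = v²/(2g) = 23.7²/(2 × 9.81) = 28.63 m

h = 28.6 m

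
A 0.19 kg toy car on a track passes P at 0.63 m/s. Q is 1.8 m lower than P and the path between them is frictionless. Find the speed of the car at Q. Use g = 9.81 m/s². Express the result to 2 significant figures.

By conservation of mechanical energy, ½mv₀² + mgh = ½mv²
The mass cancels from both sides.
v² = v₀² + 2gh = (0.63)² + 2(9.81)(1.8) = 35.713
v = √35.713 = 5.976 m/s

v = 6.0 m/s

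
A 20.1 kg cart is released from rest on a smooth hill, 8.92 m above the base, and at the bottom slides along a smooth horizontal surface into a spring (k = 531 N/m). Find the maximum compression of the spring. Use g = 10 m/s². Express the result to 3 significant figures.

Gravitational PE at the top equals spring PE at max compression: mgh = ½kx²
x = √(2mgh/k) = √(2 × 20.1 × 10 × 8.92 / 531) = 2.599 m

x = 2.60 m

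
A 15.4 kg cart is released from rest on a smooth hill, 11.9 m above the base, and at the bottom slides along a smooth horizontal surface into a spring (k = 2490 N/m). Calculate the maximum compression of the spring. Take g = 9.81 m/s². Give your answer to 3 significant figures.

x = 1.20 m

At max compression the cart is momentarily at rest: mgh = ½kx²
x = √(2mgh/k) = √(2 × 15.4 × 9.81 × 11.9 / 2490) = 1.202 m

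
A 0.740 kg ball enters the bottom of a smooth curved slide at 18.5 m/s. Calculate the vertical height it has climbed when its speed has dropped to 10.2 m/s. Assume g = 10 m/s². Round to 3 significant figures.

h = 11.9 m

Conservation of energy: ½mv₁² = ½mv₂² + mgh
h = (v₁² − v₂²)/(2g) = (18.5² − 10.2²)/(2 × 10) = 11.91 m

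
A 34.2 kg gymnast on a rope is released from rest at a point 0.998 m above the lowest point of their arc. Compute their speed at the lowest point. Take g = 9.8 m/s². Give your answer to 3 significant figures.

v = 4.42 m/s

By conservation of mechanical energy, mgh = ½mv²
v = √(2gh) = √(2 × 9.8 × 0.998) = √19.561 = 4.423 m/s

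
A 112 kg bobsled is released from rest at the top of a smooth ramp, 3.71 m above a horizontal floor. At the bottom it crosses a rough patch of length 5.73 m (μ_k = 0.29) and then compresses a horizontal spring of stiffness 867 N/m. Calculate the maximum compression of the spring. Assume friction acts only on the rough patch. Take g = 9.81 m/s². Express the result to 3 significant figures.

Initial energy: E₁ = mgh = (112)(9.81)(3.71) = 4076.3 J
Friction removes W_f = μ_k mg d = (0.29)(112)(9.81)(5.73) = 1826 J
Energy reaching the spring: E = 4076.3 − 1826 = 2250.5 J
At max compression ½kx² = E ⇒ x = √(2E/k) = √(2 × 2250.5/867) = 2.278 m

x = 2.28 m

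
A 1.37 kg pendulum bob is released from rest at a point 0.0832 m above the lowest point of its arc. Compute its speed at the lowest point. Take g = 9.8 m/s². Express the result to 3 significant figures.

v = 1.28 m/s

Equating total energy at the two states: mgh = ½mv²
v = √(2gh) = √(2 × 9.8 × 0.0832) = √1.6307 = 1.277 m/s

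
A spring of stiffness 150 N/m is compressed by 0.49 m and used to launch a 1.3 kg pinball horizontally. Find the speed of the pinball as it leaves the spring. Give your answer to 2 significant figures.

v = 5.3 m/s

Conservation of energy: ½kx² = ½mv²
v = x√(k/m) = 0.49 × √(150/1.3) = 5.263 m/s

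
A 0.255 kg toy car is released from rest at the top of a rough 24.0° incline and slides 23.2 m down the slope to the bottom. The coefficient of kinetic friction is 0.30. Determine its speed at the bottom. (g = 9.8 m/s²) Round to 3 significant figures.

Energy: mgh = ½mv² + W_f, with h = L sinθ and W_f = μ_k (mg cosθ) L
mgh = mgL sinθ = (0.255)(9.8)(23.2)sin24.0° = 23.581 J
W_f = μ_k mg cosθ · L = (0.30)(0.255)(9.8)cos24.0°·23.2 = 15.89 J
½mv² = 23.581 − 15.89 = 7.6920 J
v = √(2 × 7.6920/0.255) = 7.767 m/s

v = 7.77 m/s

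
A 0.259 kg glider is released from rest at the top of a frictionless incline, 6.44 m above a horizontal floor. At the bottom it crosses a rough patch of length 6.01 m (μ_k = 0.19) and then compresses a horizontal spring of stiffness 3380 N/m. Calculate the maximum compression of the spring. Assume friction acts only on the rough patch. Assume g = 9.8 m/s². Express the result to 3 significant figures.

Initial energy: E₁ = mgh = (0.259)(9.8)(6.44) = 16.346 J
Friction removes W_f = μ_k mg d = (0.19)(0.259)(9.8)(6.01) = 2.898 J
Energy reaching the spring: E = 16.346 − 2.898 = 13.448 J
At max compression ½kx² = E ⇒ x = √(2E/k) = √(2 × 13.448/3380) = 0.08920 m

x = 0.0892 m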